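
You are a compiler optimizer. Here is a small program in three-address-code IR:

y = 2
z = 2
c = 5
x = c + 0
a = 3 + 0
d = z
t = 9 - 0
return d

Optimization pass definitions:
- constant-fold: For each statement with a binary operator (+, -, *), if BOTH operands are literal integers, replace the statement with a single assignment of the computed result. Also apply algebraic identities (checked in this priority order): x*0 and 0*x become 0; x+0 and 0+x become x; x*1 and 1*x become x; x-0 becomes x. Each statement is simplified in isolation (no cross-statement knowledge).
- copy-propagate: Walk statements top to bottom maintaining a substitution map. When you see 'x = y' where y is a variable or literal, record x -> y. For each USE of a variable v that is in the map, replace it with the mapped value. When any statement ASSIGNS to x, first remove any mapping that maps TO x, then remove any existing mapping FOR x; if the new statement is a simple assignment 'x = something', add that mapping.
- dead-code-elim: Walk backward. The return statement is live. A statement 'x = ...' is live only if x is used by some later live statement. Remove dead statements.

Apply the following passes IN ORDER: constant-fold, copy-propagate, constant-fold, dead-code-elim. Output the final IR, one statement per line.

Answer: return 2

Derivation:
Initial IR:
  y = 2
  z = 2
  c = 5
  x = c + 0
  a = 3 + 0
  d = z
  t = 9 - 0
  return d
After constant-fold (8 stmts):
  y = 2
  z = 2
  c = 5
  x = c
  a = 3
  d = z
  t = 9
  return d
After copy-propagate (8 stmts):
  y = 2
  z = 2
  c = 5
  x = 5
  a = 3
  d = 2
  t = 9
  return 2
After constant-fold (8 stmts):
  y = 2
  z = 2
  c = 5
  x = 5
  a = 3
  d = 2
  t = 9
  return 2
After dead-code-elim (1 stmts):
  return 2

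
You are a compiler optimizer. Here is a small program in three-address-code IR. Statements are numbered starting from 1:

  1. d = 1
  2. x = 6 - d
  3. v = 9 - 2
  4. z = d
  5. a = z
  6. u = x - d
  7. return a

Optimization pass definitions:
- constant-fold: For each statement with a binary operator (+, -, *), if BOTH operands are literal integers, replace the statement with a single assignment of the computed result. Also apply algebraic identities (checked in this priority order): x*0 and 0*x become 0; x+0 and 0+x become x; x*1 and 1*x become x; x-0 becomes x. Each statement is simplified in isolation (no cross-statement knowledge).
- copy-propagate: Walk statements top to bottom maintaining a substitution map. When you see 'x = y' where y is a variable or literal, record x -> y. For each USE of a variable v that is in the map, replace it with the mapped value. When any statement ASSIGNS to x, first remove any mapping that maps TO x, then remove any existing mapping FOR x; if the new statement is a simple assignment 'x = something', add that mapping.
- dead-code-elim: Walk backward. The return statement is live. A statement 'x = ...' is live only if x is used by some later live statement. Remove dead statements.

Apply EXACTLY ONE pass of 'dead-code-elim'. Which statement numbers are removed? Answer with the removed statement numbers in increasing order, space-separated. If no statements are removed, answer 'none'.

Answer: 2 3 6

Derivation:
Backward liveness scan:
Stmt 1 'd = 1': KEEP (d is live); live-in = []
Stmt 2 'x = 6 - d': DEAD (x not in live set ['d'])
Stmt 3 'v = 9 - 2': DEAD (v not in live set ['d'])
Stmt 4 'z = d': KEEP (z is live); live-in = ['d']
Stmt 5 'a = z': KEEP (a is live); live-in = ['z']
Stmt 6 'u = x - d': DEAD (u not in live set ['a'])
Stmt 7 'return a': KEEP (return); live-in = ['a']
Removed statement numbers: [2, 3, 6]
Surviving IR:
  d = 1
  z = d
  a = z
  return a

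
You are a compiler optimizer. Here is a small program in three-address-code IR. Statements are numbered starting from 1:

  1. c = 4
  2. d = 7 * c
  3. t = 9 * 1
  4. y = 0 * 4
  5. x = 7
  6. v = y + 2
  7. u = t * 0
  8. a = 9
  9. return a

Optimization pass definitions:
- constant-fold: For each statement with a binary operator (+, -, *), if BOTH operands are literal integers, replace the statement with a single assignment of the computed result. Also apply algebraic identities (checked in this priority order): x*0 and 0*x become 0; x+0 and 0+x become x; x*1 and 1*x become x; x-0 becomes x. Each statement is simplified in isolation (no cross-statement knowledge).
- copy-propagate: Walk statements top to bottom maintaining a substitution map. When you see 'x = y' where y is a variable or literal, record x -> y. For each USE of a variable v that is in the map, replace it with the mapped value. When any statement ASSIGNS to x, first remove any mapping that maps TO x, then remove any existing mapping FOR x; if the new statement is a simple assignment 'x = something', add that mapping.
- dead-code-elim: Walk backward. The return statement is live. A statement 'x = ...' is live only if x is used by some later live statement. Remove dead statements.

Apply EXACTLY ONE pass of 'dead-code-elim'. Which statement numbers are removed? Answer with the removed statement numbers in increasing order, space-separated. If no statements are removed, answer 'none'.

Backward liveness scan:
Stmt 1 'c = 4': DEAD (c not in live set [])
Stmt 2 'd = 7 * c': DEAD (d not in live set [])
Stmt 3 't = 9 * 1': DEAD (t not in live set [])
Stmt 4 'y = 0 * 4': DEAD (y not in live set [])
Stmt 5 'x = 7': DEAD (x not in live set [])
Stmt 6 'v = y + 2': DEAD (v not in live set [])
Stmt 7 'u = t * 0': DEAD (u not in live set [])
Stmt 8 'a = 9': KEEP (a is live); live-in = []
Stmt 9 'return a': KEEP (return); live-in = ['a']
Removed statement numbers: [1, 2, 3, 4, 5, 6, 7]
Surviving IR:
  a = 9
  return a

Answer: 1 2 3 4 5 6 7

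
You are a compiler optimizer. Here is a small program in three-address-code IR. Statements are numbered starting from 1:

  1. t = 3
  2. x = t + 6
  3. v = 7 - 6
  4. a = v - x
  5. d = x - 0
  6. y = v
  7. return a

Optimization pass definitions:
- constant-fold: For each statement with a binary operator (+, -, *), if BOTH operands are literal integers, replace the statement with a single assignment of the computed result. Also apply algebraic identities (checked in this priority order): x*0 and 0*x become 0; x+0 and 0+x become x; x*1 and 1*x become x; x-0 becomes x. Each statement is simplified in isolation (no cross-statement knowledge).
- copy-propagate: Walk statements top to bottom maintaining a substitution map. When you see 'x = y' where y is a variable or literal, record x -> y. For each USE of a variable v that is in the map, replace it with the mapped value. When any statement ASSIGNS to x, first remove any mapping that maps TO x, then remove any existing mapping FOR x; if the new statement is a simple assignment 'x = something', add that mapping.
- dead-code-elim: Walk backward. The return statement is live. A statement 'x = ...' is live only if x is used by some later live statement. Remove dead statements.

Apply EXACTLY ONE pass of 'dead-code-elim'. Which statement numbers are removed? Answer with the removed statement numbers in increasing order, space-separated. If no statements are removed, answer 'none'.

Backward liveness scan:
Stmt 1 't = 3': KEEP (t is live); live-in = []
Stmt 2 'x = t + 6': KEEP (x is live); live-in = ['t']
Stmt 3 'v = 7 - 6': KEEP (v is live); live-in = ['x']
Stmt 4 'a = v - x': KEEP (a is live); live-in = ['v', 'x']
Stmt 5 'd = x - 0': DEAD (d not in live set ['a'])
Stmt 6 'y = v': DEAD (y not in live set ['a'])
Stmt 7 'return a': KEEP (return); live-in = ['a']
Removed statement numbers: [5, 6]
Surviving IR:
  t = 3
  x = t + 6
  v = 7 - 6
  a = v - x
  return a

Answer: 5 6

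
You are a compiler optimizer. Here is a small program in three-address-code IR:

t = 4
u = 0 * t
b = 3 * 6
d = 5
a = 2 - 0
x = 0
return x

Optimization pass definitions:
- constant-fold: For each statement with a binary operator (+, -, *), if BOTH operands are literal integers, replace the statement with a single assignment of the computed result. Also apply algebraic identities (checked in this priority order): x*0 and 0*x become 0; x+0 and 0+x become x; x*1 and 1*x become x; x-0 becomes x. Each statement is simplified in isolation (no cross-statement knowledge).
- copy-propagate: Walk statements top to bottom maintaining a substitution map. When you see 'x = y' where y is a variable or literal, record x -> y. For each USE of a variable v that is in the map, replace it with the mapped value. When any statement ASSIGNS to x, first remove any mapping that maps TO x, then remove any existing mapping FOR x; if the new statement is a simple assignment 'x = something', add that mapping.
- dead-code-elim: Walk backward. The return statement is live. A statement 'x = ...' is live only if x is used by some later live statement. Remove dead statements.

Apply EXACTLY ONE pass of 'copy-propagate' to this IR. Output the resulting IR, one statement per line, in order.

Applying copy-propagate statement-by-statement:
  [1] t = 4  (unchanged)
  [2] u = 0 * t  -> u = 0 * 4
  [3] b = 3 * 6  (unchanged)
  [4] d = 5  (unchanged)
  [5] a = 2 - 0  (unchanged)
  [6] x = 0  (unchanged)
  [7] return x  -> return 0
Result (7 stmts):
  t = 4
  u = 0 * 4
  b = 3 * 6
  d = 5
  a = 2 - 0
  x = 0
  return 0

Answer: t = 4
u = 0 * 4
b = 3 * 6
d = 5
a = 2 - 0
x = 0
return 0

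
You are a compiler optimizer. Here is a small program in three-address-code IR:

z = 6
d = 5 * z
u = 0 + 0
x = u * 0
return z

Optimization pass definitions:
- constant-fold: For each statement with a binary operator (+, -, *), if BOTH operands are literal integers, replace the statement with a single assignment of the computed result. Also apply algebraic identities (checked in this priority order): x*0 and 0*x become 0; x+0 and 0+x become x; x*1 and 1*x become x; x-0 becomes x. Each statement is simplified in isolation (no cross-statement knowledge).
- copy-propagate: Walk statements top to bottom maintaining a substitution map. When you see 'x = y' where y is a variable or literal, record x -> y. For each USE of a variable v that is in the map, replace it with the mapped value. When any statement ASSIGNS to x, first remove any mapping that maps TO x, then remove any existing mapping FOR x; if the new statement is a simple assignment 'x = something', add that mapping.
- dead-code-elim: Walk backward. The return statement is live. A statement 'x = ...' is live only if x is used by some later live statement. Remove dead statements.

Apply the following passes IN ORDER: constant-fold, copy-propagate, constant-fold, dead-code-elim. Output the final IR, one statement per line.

Answer: return 6

Derivation:
Initial IR:
  z = 6
  d = 5 * z
  u = 0 + 0
  x = u * 0
  return z
After constant-fold (5 stmts):
  z = 6
  d = 5 * z
  u = 0
  x = 0
  return z
After copy-propagate (5 stmts):
  z = 6
  d = 5 * 6
  u = 0
  x = 0
  return 6
After constant-fold (5 stmts):
  z = 6
  d = 30
  u = 0
  x = 0
  return 6
After dead-code-elim (1 stmts):
  return 6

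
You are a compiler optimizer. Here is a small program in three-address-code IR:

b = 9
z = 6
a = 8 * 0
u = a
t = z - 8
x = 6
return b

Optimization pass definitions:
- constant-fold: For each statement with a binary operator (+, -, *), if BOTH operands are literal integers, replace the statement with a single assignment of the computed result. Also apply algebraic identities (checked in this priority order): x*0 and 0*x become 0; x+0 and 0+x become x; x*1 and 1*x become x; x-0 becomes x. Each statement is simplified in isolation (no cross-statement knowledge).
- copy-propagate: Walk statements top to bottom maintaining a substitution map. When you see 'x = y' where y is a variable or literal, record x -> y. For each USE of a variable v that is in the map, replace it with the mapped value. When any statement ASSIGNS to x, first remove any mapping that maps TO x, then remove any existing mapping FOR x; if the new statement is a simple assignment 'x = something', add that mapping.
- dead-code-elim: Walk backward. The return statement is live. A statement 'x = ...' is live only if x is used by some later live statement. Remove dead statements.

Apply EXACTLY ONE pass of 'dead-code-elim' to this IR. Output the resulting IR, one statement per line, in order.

Answer: b = 9
return b

Derivation:
Applying dead-code-elim statement-by-statement:
  [7] return b  -> KEEP (return); live=['b']
  [6] x = 6  -> DEAD (x not live)
  [5] t = z - 8  -> DEAD (t not live)
  [4] u = a  -> DEAD (u not live)
  [3] a = 8 * 0  -> DEAD (a not live)
  [2] z = 6  -> DEAD (z not live)
  [1] b = 9  -> KEEP; live=[]
Result (2 stmts):
  b = 9
  return b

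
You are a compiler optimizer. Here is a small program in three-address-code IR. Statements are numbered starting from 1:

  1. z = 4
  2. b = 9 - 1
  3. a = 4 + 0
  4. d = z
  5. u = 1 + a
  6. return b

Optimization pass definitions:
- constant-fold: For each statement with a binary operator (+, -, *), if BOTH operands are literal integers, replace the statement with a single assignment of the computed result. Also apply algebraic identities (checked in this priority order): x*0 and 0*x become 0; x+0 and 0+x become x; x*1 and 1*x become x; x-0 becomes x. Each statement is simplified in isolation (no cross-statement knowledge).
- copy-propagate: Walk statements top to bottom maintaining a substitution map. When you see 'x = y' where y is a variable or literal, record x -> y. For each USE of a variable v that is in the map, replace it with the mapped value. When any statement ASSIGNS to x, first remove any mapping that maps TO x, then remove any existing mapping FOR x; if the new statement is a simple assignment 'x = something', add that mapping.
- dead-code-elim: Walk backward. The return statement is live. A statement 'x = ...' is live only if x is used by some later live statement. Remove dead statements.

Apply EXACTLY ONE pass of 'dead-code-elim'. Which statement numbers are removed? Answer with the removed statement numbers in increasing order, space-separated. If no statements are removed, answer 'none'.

Backward liveness scan:
Stmt 1 'z = 4': DEAD (z not in live set [])
Stmt 2 'b = 9 - 1': KEEP (b is live); live-in = []
Stmt 3 'a = 4 + 0': DEAD (a not in live set ['b'])
Stmt 4 'd = z': DEAD (d not in live set ['b'])
Stmt 5 'u = 1 + a': DEAD (u not in live set ['b'])
Stmt 6 'return b': KEEP (return); live-in = ['b']
Removed statement numbers: [1, 3, 4, 5]
Surviving IR:
  b = 9 - 1
  return b

Answer: 1 3 4 5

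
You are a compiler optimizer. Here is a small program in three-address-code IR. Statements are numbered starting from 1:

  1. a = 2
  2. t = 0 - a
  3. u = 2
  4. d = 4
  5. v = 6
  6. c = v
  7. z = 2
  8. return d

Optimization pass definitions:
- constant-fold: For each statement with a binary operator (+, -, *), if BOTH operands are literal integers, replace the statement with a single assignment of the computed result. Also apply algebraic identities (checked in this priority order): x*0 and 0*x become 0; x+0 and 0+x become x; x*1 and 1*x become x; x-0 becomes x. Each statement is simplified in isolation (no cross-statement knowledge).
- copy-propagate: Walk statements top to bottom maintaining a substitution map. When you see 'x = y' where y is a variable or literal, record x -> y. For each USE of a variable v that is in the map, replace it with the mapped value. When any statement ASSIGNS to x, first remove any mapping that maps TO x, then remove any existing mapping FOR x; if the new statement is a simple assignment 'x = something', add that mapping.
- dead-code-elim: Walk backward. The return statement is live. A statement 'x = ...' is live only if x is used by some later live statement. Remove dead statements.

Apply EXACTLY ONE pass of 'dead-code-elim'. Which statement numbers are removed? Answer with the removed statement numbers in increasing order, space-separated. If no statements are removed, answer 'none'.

Answer: 1 2 3 5 6 7

Derivation:
Backward liveness scan:
Stmt 1 'a = 2': DEAD (a not in live set [])
Stmt 2 't = 0 - a': DEAD (t not in live set [])
Stmt 3 'u = 2': DEAD (u not in live set [])
Stmt 4 'd = 4': KEEP (d is live); live-in = []
Stmt 5 'v = 6': DEAD (v not in live set ['d'])
Stmt 6 'c = v': DEAD (c not in live set ['d'])
Stmt 7 'z = 2': DEAD (z not in live set ['d'])
Stmt 8 'return d': KEEP (return); live-in = ['d']
Removed statement numbers: [1, 2, 3, 5, 6, 7]
Surviving IR:
  d = 4
  return d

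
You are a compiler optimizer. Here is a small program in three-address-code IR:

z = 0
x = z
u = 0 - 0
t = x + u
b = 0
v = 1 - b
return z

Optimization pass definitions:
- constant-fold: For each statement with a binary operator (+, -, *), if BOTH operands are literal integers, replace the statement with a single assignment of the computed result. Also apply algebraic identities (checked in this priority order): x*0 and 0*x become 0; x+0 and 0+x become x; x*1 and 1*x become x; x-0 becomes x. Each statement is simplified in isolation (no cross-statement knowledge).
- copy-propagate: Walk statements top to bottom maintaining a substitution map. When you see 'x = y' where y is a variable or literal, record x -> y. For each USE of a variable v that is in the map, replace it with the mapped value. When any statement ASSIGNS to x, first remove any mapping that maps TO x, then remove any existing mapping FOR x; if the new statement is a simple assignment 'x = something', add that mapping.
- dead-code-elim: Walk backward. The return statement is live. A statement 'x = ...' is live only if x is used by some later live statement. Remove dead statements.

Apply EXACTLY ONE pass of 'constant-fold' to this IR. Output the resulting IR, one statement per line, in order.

Answer: z = 0
x = z
u = 0
t = x + u
b = 0
v = 1 - b
return z

Derivation:
Applying constant-fold statement-by-statement:
  [1] z = 0  (unchanged)
  [2] x = z  (unchanged)
  [3] u = 0 - 0  -> u = 0
  [4] t = x + u  (unchanged)
  [5] b = 0  (unchanged)
  [6] v = 1 - b  (unchanged)
  [7] return z  (unchanged)
Result (7 stmts):
  z = 0
  x = z
  u = 0
  t = x + u
  b = 0
  v = 1 - b
  return z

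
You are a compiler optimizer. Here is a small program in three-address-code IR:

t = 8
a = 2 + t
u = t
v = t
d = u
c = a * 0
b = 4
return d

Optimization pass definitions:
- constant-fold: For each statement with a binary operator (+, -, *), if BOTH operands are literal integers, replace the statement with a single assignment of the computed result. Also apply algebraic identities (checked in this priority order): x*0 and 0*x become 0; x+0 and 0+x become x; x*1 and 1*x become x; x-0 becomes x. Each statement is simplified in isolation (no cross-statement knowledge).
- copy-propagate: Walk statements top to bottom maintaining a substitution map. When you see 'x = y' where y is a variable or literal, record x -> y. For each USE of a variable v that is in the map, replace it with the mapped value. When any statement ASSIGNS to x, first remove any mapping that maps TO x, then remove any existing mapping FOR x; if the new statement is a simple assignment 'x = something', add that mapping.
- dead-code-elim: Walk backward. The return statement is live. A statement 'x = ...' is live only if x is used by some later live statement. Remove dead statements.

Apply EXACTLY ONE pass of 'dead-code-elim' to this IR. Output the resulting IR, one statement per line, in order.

Applying dead-code-elim statement-by-statement:
  [8] return d  -> KEEP (return); live=['d']
  [7] b = 4  -> DEAD (b not live)
  [6] c = a * 0  -> DEAD (c not live)
  [5] d = u  -> KEEP; live=['u']
  [4] v = t  -> DEAD (v not live)
  [3] u = t  -> KEEP; live=['t']
  [2] a = 2 + t  -> DEAD (a not live)
  [1] t = 8  -> KEEP; live=[]
Result (4 stmts):
  t = 8
  u = t
  d = u
  return d

Answer: t = 8
u = t
d = u
return d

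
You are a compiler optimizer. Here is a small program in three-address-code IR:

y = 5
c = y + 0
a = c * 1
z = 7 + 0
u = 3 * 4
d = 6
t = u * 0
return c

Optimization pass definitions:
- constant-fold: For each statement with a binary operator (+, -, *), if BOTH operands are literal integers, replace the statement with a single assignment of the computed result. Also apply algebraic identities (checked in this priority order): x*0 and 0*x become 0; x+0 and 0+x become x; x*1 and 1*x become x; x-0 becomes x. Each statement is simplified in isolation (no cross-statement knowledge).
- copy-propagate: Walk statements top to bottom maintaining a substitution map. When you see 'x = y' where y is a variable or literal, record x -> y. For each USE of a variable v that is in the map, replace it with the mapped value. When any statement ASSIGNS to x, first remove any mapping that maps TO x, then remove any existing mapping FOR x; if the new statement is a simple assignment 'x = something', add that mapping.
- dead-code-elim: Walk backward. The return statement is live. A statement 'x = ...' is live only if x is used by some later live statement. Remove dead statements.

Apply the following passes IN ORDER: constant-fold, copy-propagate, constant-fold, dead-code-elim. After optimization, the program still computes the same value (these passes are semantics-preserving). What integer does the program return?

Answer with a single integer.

Answer: 5

Derivation:
Initial IR:
  y = 5
  c = y + 0
  a = c * 1
  z = 7 + 0
  u = 3 * 4
  d = 6
  t = u * 0
  return c
After constant-fold (8 stmts):
  y = 5
  c = y
  a = c
  z = 7
  u = 12
  d = 6
  t = 0
  return c
After copy-propagate (8 stmts):
  y = 5
  c = 5
  a = 5
  z = 7
  u = 12
  d = 6
  t = 0
  return 5
After constant-fold (8 stmts):
  y = 5
  c = 5
  a = 5
  z = 7
  u = 12
  d = 6
  t = 0
  return 5
After dead-code-elim (1 stmts):
  return 5
Evaluate:
  y = 5  =>  y = 5
  c = y + 0  =>  c = 5
  a = c * 1  =>  a = 5
  z = 7 + 0  =>  z = 7
  u = 3 * 4  =>  u = 12
  d = 6  =>  d = 6
  t = u * 0  =>  t = 0
  return c = 5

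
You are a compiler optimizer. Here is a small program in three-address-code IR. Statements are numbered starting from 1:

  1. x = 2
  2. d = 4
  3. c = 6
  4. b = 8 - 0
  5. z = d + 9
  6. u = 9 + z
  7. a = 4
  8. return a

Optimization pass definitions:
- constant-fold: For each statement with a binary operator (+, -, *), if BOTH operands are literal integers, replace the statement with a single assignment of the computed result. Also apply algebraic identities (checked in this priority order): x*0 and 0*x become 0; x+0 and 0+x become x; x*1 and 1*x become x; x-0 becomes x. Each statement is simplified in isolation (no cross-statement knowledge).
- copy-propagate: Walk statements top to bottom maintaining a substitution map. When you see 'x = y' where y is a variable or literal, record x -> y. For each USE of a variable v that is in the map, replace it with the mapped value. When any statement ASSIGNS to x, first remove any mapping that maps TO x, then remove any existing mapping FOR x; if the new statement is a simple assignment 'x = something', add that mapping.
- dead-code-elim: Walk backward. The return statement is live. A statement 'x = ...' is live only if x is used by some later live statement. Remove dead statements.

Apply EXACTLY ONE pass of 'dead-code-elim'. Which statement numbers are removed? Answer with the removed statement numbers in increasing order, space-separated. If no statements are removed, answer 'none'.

Backward liveness scan:
Stmt 1 'x = 2': DEAD (x not in live set [])
Stmt 2 'd = 4': DEAD (d not in live set [])
Stmt 3 'c = 6': DEAD (c not in live set [])
Stmt 4 'b = 8 - 0': DEAD (b not in live set [])
Stmt 5 'z = d + 9': DEAD (z not in live set [])
Stmt 6 'u = 9 + z': DEAD (u not in live set [])
Stmt 7 'a = 4': KEEP (a is live); live-in = []
Stmt 8 'return a': KEEP (return); live-in = ['a']
Removed statement numbers: [1, 2, 3, 4, 5, 6]
Surviving IR:
  a = 4
  return a

Answer: 1 2 3 4 5 6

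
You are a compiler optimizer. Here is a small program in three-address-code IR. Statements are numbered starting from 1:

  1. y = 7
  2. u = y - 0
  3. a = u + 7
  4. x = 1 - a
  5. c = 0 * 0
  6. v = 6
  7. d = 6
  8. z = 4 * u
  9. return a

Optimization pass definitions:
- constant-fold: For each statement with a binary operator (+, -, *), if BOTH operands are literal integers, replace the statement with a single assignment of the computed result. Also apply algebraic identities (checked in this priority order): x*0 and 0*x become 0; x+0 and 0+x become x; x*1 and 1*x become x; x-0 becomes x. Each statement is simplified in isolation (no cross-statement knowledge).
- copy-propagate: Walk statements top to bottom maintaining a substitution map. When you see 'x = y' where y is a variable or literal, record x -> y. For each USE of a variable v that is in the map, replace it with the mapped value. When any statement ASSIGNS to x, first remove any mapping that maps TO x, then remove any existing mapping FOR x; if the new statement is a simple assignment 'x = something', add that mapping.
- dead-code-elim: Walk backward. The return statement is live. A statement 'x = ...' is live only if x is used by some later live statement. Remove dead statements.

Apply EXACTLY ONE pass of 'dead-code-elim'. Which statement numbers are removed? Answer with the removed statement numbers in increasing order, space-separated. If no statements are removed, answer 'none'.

Answer: 4 5 6 7 8

Derivation:
Backward liveness scan:
Stmt 1 'y = 7': KEEP (y is live); live-in = []
Stmt 2 'u = y - 0': KEEP (u is live); live-in = ['y']
Stmt 3 'a = u + 7': KEEP (a is live); live-in = ['u']
Stmt 4 'x = 1 - a': DEAD (x not in live set ['a'])
Stmt 5 'c = 0 * 0': DEAD (c not in live set ['a'])
Stmt 6 'v = 6': DEAD (v not in live set ['a'])
Stmt 7 'd = 6': DEAD (d not in live set ['a'])
Stmt 8 'z = 4 * u': DEAD (z not in live set ['a'])
Stmt 9 'return a': KEEP (return); live-in = ['a']
Removed statement numbers: [4, 5, 6, 7, 8]
Surviving IR:
  y = 7
  u = y - 0
  a = u + 7
  return a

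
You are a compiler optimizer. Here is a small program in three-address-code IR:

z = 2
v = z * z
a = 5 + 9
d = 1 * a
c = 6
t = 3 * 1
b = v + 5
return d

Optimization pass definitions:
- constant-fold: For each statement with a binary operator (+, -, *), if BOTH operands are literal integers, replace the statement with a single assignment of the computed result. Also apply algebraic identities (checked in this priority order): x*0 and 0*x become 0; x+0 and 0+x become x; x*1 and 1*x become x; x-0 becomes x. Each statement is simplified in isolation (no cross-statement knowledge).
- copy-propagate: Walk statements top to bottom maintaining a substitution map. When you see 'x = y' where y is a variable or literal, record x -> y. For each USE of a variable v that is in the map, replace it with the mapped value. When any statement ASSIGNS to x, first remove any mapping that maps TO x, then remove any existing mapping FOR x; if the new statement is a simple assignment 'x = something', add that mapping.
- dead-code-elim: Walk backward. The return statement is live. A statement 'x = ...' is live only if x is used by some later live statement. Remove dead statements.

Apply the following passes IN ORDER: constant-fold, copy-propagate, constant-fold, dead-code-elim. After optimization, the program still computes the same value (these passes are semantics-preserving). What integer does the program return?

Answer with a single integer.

Initial IR:
  z = 2
  v = z * z
  a = 5 + 9
  d = 1 * a
  c = 6
  t = 3 * 1
  b = v + 5
  return d
After constant-fold (8 stmts):
  z = 2
  v = z * z
  a = 14
  d = a
  c = 6
  t = 3
  b = v + 5
  return d
After copy-propagate (8 stmts):
  z = 2
  v = 2 * 2
  a = 14
  d = 14
  c = 6
  t = 3
  b = v + 5
  return 14
After constant-fold (8 stmts):
  z = 2
  v = 4
  a = 14
  d = 14
  c = 6
  t = 3
  b = v + 5
  return 14
After dead-code-elim (1 stmts):
  return 14
Evaluate:
  z = 2  =>  z = 2
  v = z * z  =>  v = 4
  a = 5 + 9  =>  a = 14
  d = 1 * a  =>  d = 14
  c = 6  =>  c = 6
  t = 3 * 1  =>  t = 3
  b = v + 5  =>  b = 9
  return d = 14

Answer: 14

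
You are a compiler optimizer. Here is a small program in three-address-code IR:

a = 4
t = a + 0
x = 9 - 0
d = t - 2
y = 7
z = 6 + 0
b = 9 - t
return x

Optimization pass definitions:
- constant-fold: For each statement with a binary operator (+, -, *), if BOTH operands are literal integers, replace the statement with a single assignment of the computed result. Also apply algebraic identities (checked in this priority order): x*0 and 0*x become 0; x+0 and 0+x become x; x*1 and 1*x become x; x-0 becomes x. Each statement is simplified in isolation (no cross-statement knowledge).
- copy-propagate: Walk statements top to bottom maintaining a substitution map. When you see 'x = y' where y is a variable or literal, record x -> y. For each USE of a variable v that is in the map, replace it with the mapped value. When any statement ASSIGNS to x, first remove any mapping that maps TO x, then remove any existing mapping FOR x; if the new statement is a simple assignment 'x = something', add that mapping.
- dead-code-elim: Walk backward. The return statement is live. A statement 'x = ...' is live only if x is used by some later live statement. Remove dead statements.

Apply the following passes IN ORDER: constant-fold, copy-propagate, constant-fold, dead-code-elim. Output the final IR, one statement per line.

Answer: return 9

Derivation:
Initial IR:
  a = 4
  t = a + 0
  x = 9 - 0
  d = t - 2
  y = 7
  z = 6 + 0
  b = 9 - t
  return x
After constant-fold (8 stmts):
  a = 4
  t = a
  x = 9
  d = t - 2
  y = 7
  z = 6
  b = 9 - t
  return x
After copy-propagate (8 stmts):
  a = 4
  t = 4
  x = 9
  d = 4 - 2
  y = 7
  z = 6
  b = 9 - 4
  return 9
After constant-fold (8 stmts):
  a = 4
  t = 4
  x = 9
  d = 2
  y = 7
  z = 6
  b = 5
  return 9
After dead-code-elim (1 stmts):
  return 9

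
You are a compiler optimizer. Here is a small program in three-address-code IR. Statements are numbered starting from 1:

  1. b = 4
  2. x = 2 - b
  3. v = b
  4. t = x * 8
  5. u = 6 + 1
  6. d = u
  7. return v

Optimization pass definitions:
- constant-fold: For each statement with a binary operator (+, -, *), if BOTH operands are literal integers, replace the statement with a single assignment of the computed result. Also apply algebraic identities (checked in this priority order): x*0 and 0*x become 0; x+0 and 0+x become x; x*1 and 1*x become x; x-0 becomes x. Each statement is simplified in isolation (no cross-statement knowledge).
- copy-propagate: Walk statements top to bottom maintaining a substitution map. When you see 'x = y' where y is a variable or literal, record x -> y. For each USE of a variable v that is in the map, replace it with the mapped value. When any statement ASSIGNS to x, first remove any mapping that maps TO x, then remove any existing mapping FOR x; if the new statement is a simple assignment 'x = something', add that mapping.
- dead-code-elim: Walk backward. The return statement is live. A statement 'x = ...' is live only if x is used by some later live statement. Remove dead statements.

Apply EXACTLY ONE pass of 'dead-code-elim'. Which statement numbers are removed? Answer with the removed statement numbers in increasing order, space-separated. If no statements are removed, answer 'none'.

Backward liveness scan:
Stmt 1 'b = 4': KEEP (b is live); live-in = []
Stmt 2 'x = 2 - b': DEAD (x not in live set ['b'])
Stmt 3 'v = b': KEEP (v is live); live-in = ['b']
Stmt 4 't = x * 8': DEAD (t not in live set ['v'])
Stmt 5 'u = 6 + 1': DEAD (u not in live set ['v'])
Stmt 6 'd = u': DEAD (d not in live set ['v'])
Stmt 7 'return v': KEEP (return); live-in = ['v']
Removed statement numbers: [2, 4, 5, 6]
Surviving IR:
  b = 4
  v = b
  return v

Answer: 2 4 5 6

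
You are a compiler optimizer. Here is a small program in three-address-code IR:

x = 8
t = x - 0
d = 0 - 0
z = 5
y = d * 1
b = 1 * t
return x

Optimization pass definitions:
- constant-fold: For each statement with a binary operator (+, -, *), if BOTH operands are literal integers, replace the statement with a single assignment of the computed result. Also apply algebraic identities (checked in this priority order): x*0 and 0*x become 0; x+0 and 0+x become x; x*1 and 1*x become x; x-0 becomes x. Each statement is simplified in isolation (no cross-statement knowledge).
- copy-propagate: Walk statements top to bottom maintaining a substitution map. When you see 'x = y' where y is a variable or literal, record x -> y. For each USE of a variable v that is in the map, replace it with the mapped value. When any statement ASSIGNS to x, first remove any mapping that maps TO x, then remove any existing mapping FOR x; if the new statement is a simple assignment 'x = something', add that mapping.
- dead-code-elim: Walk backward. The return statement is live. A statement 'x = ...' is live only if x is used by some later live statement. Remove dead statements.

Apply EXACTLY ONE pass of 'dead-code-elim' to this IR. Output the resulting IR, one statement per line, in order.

Answer: x = 8
return x

Derivation:
Applying dead-code-elim statement-by-statement:
  [7] return x  -> KEEP (return); live=['x']
  [6] b = 1 * t  -> DEAD (b not live)
  [5] y = d * 1  -> DEAD (y not live)
  [4] z = 5  -> DEAD (z not live)
  [3] d = 0 - 0  -> DEAD (d not live)
  [2] t = x - 0  -> DEAD (t not live)
  [1] x = 8  -> KEEP; live=[]
Result (2 stmts):
  x = 8
  return x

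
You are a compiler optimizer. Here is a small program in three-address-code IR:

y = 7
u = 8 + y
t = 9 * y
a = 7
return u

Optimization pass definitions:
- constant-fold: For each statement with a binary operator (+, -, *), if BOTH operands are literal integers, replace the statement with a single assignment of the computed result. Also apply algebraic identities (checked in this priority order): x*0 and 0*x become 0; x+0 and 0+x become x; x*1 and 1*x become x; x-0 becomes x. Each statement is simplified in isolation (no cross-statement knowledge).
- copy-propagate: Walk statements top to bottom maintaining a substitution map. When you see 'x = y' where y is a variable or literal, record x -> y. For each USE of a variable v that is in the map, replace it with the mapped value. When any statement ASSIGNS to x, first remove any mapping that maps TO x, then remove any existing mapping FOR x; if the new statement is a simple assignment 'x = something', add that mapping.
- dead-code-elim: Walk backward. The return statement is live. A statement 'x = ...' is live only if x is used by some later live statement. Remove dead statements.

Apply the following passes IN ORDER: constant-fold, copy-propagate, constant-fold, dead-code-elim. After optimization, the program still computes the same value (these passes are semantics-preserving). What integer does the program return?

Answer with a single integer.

Initial IR:
  y = 7
  u = 8 + y
  t = 9 * y
  a = 7
  return u
After constant-fold (5 stmts):
  y = 7
  u = 8 + y
  t = 9 * y
  a = 7
  return u
After copy-propagate (5 stmts):
  y = 7
  u = 8 + 7
  t = 9 * 7
  a = 7
  return u
After constant-fold (5 stmts):
  y = 7
  u = 15
  t = 63
  a = 7
  return u
After dead-code-elim (2 stmts):
  u = 15
  return u
Evaluate:
  y = 7  =>  y = 7
  u = 8 + y  =>  u = 15
  t = 9 * y  =>  t = 63
  a = 7  =>  a = 7
  return u = 15

Answer: 15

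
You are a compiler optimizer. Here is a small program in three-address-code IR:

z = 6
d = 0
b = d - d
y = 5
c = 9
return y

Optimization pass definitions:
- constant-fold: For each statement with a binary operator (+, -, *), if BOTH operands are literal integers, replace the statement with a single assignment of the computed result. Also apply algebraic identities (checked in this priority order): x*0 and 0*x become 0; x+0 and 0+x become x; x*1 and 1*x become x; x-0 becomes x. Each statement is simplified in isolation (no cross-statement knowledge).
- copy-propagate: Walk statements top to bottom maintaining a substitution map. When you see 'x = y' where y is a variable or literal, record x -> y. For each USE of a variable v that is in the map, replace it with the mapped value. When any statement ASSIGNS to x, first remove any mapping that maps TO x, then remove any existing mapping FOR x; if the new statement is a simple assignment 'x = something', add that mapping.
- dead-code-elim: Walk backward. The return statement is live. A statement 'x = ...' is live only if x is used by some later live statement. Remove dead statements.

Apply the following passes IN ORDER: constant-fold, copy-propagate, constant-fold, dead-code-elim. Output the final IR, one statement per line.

Answer: return 5

Derivation:
Initial IR:
  z = 6
  d = 0
  b = d - d
  y = 5
  c = 9
  return y
After constant-fold (6 stmts):
  z = 6
  d = 0
  b = d - d
  y = 5
  c = 9
  return y
After copy-propagate (6 stmts):
  z = 6
  d = 0
  b = 0 - 0
  y = 5
  c = 9
  return 5
After constant-fold (6 stmts):
  z = 6
  d = 0
  b = 0
  y = 5
  c = 9
  return 5
After dead-code-elim (1 stmts):
  return 5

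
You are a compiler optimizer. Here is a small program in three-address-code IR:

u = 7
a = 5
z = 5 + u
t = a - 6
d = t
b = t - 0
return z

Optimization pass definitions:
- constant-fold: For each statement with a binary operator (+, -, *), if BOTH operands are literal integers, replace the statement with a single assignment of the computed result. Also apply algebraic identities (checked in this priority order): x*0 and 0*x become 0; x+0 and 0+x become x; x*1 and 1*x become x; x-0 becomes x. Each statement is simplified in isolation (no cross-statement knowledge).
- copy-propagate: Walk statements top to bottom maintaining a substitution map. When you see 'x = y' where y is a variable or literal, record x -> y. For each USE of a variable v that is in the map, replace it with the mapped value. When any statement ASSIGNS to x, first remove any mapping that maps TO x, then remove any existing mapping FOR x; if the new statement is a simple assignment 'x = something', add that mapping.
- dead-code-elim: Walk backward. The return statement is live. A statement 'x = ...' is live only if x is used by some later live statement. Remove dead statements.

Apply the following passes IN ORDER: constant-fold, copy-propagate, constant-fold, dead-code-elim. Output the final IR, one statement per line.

Answer: z = 12
return z

Derivation:
Initial IR:
  u = 7
  a = 5
  z = 5 + u
  t = a - 6
  d = t
  b = t - 0
  return z
After constant-fold (7 stmts):
  u = 7
  a = 5
  z = 5 + u
  t = a - 6
  d = t
  b = t
  return z
After copy-propagate (7 stmts):
  u = 7
  a = 5
  z = 5 + 7
  t = 5 - 6
  d = t
  b = t
  return z
After constant-fold (7 stmts):
  u = 7
  a = 5
  z = 12
  t = -1
  d = t
  b = t
  return z
After dead-code-elim (2 stmts):
  z = 12
  return z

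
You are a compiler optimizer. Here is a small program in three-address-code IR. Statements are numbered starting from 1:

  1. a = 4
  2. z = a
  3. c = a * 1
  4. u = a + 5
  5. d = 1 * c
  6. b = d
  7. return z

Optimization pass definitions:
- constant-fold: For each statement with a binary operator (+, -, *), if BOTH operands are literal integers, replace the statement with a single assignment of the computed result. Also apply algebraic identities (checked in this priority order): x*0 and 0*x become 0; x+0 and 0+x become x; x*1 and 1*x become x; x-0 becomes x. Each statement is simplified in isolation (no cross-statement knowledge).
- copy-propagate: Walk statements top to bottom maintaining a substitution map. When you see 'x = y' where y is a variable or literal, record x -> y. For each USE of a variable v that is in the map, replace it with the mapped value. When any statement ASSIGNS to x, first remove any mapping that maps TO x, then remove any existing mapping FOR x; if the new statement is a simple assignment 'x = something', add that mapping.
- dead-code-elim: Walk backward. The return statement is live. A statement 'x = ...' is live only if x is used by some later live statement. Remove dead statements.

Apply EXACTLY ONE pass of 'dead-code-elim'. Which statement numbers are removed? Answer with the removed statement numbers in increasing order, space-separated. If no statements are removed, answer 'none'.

Backward liveness scan:
Stmt 1 'a = 4': KEEP (a is live); live-in = []
Stmt 2 'z = a': KEEP (z is live); live-in = ['a']
Stmt 3 'c = a * 1': DEAD (c not in live set ['z'])
Stmt 4 'u = a + 5': DEAD (u not in live set ['z'])
Stmt 5 'd = 1 * c': DEAD (d not in live set ['z'])
Stmt 6 'b = d': DEAD (b not in live set ['z'])
Stmt 7 'return z': KEEP (return); live-in = ['z']
Removed statement numbers: [3, 4, 5, 6]
Surviving IR:
  a = 4
  z = a
  return z

Answer: 3 4 5 6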